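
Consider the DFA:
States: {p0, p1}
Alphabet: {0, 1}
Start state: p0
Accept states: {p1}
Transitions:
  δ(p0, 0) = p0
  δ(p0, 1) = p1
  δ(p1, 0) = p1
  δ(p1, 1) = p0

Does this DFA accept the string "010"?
Processing string "010":
  p0 --0--> p0
  p0 --1--> p1
  p1 --0--> p1
Final state: p1
Accept states: {p1}
Yes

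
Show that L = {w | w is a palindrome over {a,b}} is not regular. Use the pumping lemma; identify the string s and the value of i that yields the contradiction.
Assume L is regular with pumping length p. Idea: pumping the leading a-block breaks the symmetry.
Choose s = a^p b a^p (a palindrome of length 2p+1 ≥ p). By the pumping lemma, s = xyz with |xy| ≤ p, |y| > 0, so y = a^k with k > 0 (xy lies entirely in the first a^p). Then xy²z = a^(p+k) b a^p, which is not a palindrome since p+k ≠ p.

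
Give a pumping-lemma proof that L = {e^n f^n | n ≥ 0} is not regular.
Assume L is regular with pumping length p. Idea: pumping the e-block changes the count balance.
Choose s = e^p f^p (length 2p ≥ p). By the pumping lemma, s = xyz with |xy| ≤ p, |y| > 0. So y = e^k for some k > 0 (since xy is entirely within the e's). Pumping gives xy²z = e^(p+k) f^p, which is not in L since p+k ≠ p.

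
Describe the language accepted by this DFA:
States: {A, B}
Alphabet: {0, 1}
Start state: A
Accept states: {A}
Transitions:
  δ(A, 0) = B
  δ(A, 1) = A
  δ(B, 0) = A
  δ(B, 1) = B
Testing a few strings:
  '11' → accept
  '00' → accept
  '0' → reject
  '10' → reject
State roles: A=even number of 0's so far; B=odd number of 0's so far
All binary strings with an even number of 0's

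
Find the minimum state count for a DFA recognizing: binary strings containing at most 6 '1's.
By Myhill–Nerode, count the distinguishable equivalence classes: 8 classes — having seen 0, 1, …, 6, or >6 copies of '1'; counts 0 through 6 are accepting and >6 is dead.
8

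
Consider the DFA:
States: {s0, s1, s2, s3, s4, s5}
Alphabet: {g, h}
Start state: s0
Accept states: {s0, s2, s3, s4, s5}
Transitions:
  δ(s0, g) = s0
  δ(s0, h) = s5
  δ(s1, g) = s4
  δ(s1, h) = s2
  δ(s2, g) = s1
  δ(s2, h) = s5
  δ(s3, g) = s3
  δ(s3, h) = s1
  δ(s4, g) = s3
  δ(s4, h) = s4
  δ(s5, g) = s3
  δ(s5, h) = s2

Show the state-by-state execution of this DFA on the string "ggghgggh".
read 'g': s0 → s0
  read 'g': s0 → s0
  read 'g': s0 → s0
  read 'h': s0 → s5
  read 'g': s5 → s3
  read 'g': s3 → s3
  read 'g': s3 → s3
  read 'h': s3 → s1
s0 -> s0 -> s0 -> s0 -> s5 -> s3 -> s3 -> s3 -> s1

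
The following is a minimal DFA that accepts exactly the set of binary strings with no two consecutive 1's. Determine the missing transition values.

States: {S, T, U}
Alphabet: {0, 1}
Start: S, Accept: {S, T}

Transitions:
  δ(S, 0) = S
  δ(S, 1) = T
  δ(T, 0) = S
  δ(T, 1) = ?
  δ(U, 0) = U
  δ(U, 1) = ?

From the language and accept set, identify what each state tracks — S: last symbol not 1 (ok); T: last symbol 1 (ok); U: saw 11 (dead).
Each missing δ(q, a) is the state matching the new tracked value after reading a.
δ(T, 1) = U; δ(U, 1) = U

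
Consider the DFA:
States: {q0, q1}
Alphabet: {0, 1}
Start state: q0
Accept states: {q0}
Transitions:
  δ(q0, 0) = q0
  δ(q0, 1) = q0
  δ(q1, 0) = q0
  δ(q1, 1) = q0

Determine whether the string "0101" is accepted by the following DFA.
Processing string "0101":
  q0 --0--> q0
  q0 --1--> q0
  q0 --0--> q0
  q0 --1--> q0
Final state: q0
Accept states: {q0}
Yes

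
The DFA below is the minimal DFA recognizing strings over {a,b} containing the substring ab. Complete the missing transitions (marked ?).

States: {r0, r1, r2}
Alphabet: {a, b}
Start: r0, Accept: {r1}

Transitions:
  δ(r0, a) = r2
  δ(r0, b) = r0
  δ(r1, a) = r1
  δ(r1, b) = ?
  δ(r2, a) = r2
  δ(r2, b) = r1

From the language and accept set, identify what each state tracks — r0: no a seen yet; r1: substring ab seen; r2: seen a a, waiting for b.
Each missing δ(q, a) is the state matching the new tracked value after reading a.
δ(r1, b) = r1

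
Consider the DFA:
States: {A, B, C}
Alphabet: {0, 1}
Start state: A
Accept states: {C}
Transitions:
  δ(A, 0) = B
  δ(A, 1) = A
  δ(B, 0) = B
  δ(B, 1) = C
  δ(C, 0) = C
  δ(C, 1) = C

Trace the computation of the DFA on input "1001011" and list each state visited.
read '1': A → A
  read '0': A → B
  read '0': B → B
  read '1': B → C
  read '0': C → C
  read '1': C → C
  read '1': C → C
A -> A -> B -> B -> C -> C -> C -> C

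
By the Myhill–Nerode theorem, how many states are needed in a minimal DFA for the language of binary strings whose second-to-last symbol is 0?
By Myhill–Nerode, count the distinguishable equivalence classes: 2^2 = 4 classes — the DFA must remember the last 2 symbols read; every pair of distinct length-2 suffixes is distinguishable by some continuation.
4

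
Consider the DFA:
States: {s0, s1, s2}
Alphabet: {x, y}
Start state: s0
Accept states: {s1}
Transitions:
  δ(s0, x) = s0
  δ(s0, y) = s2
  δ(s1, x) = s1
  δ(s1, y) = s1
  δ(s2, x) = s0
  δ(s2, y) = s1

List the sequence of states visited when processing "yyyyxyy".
read 'y': s0 → s2
  read 'y': s2 → s1
  read 'y': s1 → s1
  read 'y': s1 → s1
  read 'x': s1 → s1
  read 'y': s1 → s1
  read 'y': s1 → s1
s0 -> s2 -> s1 -> s1 -> s1 -> s1 -> s1 -> s1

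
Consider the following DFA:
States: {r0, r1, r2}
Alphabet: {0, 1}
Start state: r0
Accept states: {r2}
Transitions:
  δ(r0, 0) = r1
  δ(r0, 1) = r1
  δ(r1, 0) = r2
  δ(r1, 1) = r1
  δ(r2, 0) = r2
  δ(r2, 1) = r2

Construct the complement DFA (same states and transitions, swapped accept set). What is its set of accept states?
Complement accept states = All states \ Original accept states
= {r0, r1, r2} \ {r2}
{r0, r1}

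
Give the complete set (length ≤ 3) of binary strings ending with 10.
10, 010, 110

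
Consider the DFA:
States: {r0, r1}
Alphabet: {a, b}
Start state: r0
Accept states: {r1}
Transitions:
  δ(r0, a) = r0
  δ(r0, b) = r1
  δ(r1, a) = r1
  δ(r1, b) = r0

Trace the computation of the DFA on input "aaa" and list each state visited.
read 'a': r0 → r0
  read 'a': r0 → r0
  read 'a': r0 → r0
r0 -> r0 -> r0 -> r0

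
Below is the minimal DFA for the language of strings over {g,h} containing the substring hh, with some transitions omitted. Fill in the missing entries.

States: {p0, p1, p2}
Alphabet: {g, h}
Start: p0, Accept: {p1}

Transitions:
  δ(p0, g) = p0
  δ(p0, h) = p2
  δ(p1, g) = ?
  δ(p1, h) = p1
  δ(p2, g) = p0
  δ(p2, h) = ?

From the language and accept set, identify what each state tracks — p0: no progress toward hh; p1: substring hh seen; p2: one trailing h.
Each missing δ(q, a) is the state matching the new tracked value after reading a.
δ(p1, g) = p1; δ(p2, h) = p1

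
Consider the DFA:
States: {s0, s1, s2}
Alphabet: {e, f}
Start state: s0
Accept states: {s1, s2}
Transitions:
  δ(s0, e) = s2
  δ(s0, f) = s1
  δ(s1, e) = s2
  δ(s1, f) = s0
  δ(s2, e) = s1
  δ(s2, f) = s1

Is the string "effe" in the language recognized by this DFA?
Processing string "effe":
  s0 --e--> s2
  s2 --f--> s1
  s1 --f--> s0
  s0 --e--> s2
Final state: s2
Accept states: {s1, s2}
Yes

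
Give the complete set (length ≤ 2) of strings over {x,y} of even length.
ε, xx, xy, yx, yy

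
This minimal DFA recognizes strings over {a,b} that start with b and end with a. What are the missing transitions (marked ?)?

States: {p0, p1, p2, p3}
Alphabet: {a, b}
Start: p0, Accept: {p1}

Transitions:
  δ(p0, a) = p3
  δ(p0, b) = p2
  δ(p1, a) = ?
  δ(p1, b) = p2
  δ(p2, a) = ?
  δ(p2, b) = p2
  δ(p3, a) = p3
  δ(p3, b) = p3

From the language and accept set, identify what each state tracks — p0: no input read; p1: started with b, last symbol a; p2: started with b, last symbol b; p3: started with a (dead).
Each missing δ(q, a) is the state matching the new tracked value after reading a.
δ(p1, a) = p1; δ(p2, a) = p1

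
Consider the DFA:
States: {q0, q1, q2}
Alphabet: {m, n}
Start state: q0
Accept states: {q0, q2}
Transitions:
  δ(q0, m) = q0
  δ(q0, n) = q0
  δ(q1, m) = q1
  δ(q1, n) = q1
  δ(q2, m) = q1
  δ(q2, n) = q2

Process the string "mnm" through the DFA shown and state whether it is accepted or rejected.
Processing string "mnm":
  q0 --m--> q0
  q0 --n--> q0
  q0 --m--> q0
Final state: q0
Accept states: {q0, q2}
Yes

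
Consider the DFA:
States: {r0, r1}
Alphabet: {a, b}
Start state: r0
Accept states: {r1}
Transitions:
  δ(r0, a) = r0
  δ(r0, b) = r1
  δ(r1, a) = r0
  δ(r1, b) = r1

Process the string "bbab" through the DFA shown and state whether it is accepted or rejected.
Processing string "bbab":
  r0 --b--> r1
  r1 --b--> r1
  r1 --a--> r0
  r0 --b--> r1
Final state: r1
Accept states: {r1}
Yes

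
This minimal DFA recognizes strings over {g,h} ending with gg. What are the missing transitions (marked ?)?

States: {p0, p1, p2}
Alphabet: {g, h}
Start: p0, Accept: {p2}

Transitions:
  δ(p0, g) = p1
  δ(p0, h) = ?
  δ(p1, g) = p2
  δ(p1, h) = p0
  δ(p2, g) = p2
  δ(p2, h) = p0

From the language and accept set, identify what each state tracks — p0: last symbol not g; p1: one trailing g; p2: two trailing g's.
Each missing δ(q, a) is the state matching the new tracked value after reading a.
δ(p0, h) = p0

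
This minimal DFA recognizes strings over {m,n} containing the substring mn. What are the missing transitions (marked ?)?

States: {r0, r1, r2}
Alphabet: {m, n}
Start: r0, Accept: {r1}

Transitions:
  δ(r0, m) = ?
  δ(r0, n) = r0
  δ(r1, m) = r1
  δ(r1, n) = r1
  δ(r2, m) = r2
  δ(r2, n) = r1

From the language and accept set, identify what each state tracks — r0: no m seen yet; r1: substring mn seen; r2: seen a m, waiting for n.
Each missing δ(q, a) is the state matching the new tracked value after reading a.
δ(r0, m) = r2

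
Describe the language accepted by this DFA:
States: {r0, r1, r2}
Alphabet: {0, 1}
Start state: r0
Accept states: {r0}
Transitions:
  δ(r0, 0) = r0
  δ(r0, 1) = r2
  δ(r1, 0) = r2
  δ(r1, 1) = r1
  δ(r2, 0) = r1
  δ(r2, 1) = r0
Testing a few strings:
  '0' → accept
  '011' → accept
  '1' → reject
  '1101' → reject
State roles: r0=value ≡ 0 (mod 3); r1=value ≡ 2 (mod 3); r2=value ≡ 1 (mod 3)
All binary strings representing a multiple of 3 (read in base 2; leading zeros allowed and ε counts as 0)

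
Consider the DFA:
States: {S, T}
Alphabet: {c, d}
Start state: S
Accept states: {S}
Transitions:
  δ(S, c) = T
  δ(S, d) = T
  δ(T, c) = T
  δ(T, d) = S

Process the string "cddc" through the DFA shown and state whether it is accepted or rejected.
Processing string "cddc":
  S --c--> T
  T --d--> S
  S --d--> T
  T --c--> T
Final state: T
Accept states: {S}
No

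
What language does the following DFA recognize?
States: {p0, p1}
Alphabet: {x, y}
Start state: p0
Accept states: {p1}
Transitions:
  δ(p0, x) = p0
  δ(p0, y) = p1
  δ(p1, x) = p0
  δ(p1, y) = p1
Testing a few strings:
  'xy' → accept
  'xx' → reject
  'yxy' → accept
  'xxy' → accept
State roles: p0=last symbol not y; p1=last symbol is y
All strings over {x,y} ending with y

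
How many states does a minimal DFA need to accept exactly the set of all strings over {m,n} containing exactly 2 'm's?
By Myhill–Nerode, count the distinguishable equivalence classes: 4 classes — having seen 0, 1, 2, or >2 copies of 'm'; the count-2 class is the only accepting one and >2 is dead.
4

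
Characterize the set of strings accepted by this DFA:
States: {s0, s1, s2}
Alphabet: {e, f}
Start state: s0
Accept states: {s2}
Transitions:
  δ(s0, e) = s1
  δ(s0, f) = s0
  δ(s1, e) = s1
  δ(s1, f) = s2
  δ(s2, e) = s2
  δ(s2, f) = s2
Testing a few strings:
  'feef' → accept
  'efef' → accept
  'fee' → reject
  'ef' → accept
State roles: s0=no e seen yet; s1=seen a e, waiting for f; s2=substring ef seen
All strings over {e,f} containing the substring ef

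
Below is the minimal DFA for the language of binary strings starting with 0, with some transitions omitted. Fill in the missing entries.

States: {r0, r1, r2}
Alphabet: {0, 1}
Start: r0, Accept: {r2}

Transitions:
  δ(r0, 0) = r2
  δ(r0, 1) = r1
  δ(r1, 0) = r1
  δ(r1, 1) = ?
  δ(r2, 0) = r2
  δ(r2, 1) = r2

From the language and accept set, identify what each state tracks — r0: no input read; r1: started with 1 (dead); r2: started with 0.
Each missing δ(q, a) is the state matching the new tracked value after reading a.
δ(r1, 1) = r1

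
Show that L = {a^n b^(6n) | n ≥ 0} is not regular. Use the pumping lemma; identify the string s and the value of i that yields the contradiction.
Assume L is regular with pumping length p. Idea: pumping the a-block breaks the 1:6 ratio.
Choose s = a^p b^(6p) (length 7p ≥ p). By the pumping lemma, s = xyz with |xy| ≤ p, |y| > 0, so y = a^k with k ≥ 1. Then xy²z = a^(p+k) b^(6p). For this to be in L we would need 6p = 6(p+k), i.e. 6k = 0, contradicting k ≥ 1. So xy²z ∉ L.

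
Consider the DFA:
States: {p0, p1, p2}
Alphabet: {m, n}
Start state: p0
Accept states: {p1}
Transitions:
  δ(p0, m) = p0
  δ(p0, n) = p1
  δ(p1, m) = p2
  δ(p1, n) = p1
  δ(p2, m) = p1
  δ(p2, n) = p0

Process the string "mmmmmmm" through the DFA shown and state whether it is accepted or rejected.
Processing string "mmmmmmm":
  p0 --m--> p0
  p0 --m--> p0
  p0 --m--> p0
  p0 --m--> p0
  p0 --m--> p0
  p0 --m--> p0
  p0 --m--> p0
Final state: p0
Accept states: {p1}
No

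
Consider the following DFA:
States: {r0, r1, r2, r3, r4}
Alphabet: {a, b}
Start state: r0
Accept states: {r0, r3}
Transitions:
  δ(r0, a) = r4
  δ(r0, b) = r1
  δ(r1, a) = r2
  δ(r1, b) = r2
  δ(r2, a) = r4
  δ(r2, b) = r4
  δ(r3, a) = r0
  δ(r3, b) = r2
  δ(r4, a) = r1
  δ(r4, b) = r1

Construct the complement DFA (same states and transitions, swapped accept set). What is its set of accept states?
Complement accept states = All states \ Original accept states
= {r0, r1, r2, r3, r4} \ {r0, r3}
{r1, r2, r4}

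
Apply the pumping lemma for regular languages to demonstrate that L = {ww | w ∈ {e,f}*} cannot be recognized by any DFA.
Assume L is regular with pumping length p. Idea: pumping the leading e-block breaks the equality of the two halves.
Choose s = e^p f e^p f ∈ L (with w = e^p f). |s| = 2p+2 ≥ p. By the pumping lemma, s = xyz with |xy| ≤ p, |y| > 0, so y = e^k with k ≥ 1, in the first e-block. Then xy²z = e^(p+k) f e^p f, of length 2p+2+k. If k is odd this length is odd, so it cannot be of the form ww. If k is even, each half has length p+1+k/2 ≤ p+k, so the first half lies entirely inside the leading e-block and contains no f, while the second half ends in f; the halves differ. Either way xy²z ∉ L.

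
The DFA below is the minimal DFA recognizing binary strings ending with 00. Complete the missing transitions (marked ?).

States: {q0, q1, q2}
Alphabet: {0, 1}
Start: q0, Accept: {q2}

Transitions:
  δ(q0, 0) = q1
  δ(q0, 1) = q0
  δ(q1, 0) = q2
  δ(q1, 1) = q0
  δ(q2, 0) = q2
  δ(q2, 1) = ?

From the language and accept set, identify what each state tracks — q0: last symbol not 0; q1: one trailing 0; q2: two trailing 0's.
Each missing δ(q, a) is the state matching the new tracked value after reading a.
δ(q2, 1) = q0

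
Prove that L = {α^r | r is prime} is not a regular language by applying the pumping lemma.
Assume L is regular with pumping length p. Idea: pumping by a suitable count produces a composite length.
Let q be a prime with q ≥ p and choose s = α^q ∈ L. By the pumping lemma, s = xyz with |xy| ≤ p, |y| = k ≥ 1. Take i = q+1: |xy^(q+1)z| = q + q·k = q(1+k). Since q ≥ 2 and 1+k ≥ 2, q(1+k) is composite, so xy^(q+1)z ∉ L.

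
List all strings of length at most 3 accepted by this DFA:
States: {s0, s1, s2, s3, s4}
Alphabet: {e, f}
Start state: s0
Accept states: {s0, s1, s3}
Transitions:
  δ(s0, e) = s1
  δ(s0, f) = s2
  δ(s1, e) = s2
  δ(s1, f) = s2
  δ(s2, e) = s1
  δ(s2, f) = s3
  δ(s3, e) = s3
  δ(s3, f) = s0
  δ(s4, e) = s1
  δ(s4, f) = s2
ε, e, fe, ff, eee, eef, efe, eff, ffe, fff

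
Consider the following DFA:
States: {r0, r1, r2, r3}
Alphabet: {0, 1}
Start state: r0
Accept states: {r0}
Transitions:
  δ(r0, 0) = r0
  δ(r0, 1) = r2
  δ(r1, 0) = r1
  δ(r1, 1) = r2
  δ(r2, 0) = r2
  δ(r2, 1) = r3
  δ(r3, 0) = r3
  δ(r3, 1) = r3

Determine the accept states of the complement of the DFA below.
Complement accept states = All states \ Original accept states
= {r0, r1, r2, r3} \ {r0}
{r1, r2, r3}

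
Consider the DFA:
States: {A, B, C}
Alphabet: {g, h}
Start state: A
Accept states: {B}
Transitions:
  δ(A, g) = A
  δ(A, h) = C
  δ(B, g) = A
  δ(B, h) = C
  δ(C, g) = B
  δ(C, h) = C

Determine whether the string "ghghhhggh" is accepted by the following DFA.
Processing string "ghghhhggh":
  A --g--> A
  A --h--> C
  C --g--> B
  B --h--> C
  C --h--> C
  C --h--> C
  C --g--> B
  B --g--> A
  A --h--> C
Final state: C
Accept states: {B}
No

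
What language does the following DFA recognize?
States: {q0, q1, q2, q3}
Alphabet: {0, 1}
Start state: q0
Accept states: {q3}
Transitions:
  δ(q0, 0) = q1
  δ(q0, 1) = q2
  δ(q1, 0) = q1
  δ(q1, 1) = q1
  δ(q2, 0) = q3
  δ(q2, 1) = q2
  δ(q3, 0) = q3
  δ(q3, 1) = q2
Testing a few strings:
  '1101' → reject
  '0010' → reject
  '01' → reject
  '1' → reject
State roles: q0=no input read; q1=started with 0 (dead); q2=started with 1, last symbol 1; q3=started with 1, last symbol 0
All binary strings that start with 1 and end with 0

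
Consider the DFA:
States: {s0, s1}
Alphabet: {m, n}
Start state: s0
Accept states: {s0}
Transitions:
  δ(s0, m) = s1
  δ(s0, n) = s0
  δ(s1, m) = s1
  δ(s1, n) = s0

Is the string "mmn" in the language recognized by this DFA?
Processing string "mmn":
  s0 --m--> s1
  s1 --m--> s1
  s1 --n--> s0
Final state: s0
Accept states: {s0}
Yes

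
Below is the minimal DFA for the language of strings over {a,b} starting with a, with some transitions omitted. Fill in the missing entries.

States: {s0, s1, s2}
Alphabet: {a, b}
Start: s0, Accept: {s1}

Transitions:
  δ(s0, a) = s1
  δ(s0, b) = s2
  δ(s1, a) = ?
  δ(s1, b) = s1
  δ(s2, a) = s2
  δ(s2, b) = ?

From the language and accept set, identify what each state tracks — s0: no input read; s1: started with a; s2: started with b (dead).
Each missing δ(q, a) is the state matching the new tracked value after reading a.
δ(s1, a) = s1; δ(s2, b) = s2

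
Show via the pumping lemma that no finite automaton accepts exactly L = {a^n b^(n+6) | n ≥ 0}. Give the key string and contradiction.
Assume L is regular with pumping length p. Idea: pumping the a-block breaks the fixed offset of 6.
Choose s = a^p b^(p+6) ∈ L. By the pumping lemma, s = xyz with |xy| ≤ p, |y| > 0, so y = a^k with k ≥ 1. Then xy²z = a^(p+k) b^(p+6). For this to be in L we would need p+6 = (p+k)+6, i.e. k = 0, contradicting k ≥ 1. So xy²z ∉ L.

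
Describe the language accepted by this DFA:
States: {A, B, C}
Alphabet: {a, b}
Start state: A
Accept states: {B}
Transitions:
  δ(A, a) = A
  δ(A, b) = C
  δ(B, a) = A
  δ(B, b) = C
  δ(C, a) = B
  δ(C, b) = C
Testing a few strings:
  'ab' → reject
  'ba' → accept
  'a' → reject
  'bbba' → accept
State roles: A=no suffix match; B=suffix is ba; C=one trailing b
All strings over {a,b} ending with ba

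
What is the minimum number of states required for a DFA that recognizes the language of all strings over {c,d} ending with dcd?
By Myhill–Nerode, count the distinguishable equivalence classes: 4 classes — one per longest suffix of the input that is a prefix of 'dcd' (lengths 0 through 3); only the length-3 class is accepting.
4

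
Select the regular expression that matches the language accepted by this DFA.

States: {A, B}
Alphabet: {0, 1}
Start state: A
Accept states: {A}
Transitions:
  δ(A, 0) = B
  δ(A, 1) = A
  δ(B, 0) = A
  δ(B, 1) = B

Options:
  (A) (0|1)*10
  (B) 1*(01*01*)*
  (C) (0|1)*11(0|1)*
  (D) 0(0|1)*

Check each option against the DFA on short strings; one disagreement eliminates an option:
  (A) (0|1)*10: on ε the DFA stays in A and accepts (A ∈ Accept), but the regex does not match it → eliminate
  (B) 1*(01*01*)*: agrees with the DFA on every string of length ≤ 6
  (C) (0|1)*11(0|1)*: on ε the DFA stays in A and accepts (A ∈ Accept), but the regex does not match it → eliminate
  (D) 0(0|1)*: on ε the DFA stays in A and accepts (A ∈ Accept), but the regex does not match it → eliminate
Only (B) is consistent with the DFA.
(B) 1*(01*01*)*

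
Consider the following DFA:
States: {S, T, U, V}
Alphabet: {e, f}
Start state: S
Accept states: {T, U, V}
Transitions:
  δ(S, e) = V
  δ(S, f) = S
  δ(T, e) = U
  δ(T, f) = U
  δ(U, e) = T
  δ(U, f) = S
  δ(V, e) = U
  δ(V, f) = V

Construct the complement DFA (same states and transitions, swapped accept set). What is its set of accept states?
Complement accept states = All states \ Original accept states
= {S, T, U, V} \ {T, U, V}
{S}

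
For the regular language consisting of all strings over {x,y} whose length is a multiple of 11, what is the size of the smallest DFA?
By Myhill–Nerode, count the distinguishable equivalence classes: 11 classes — one per residue of the length mod 11; class i is distinguished from class j by any string of length (11 − i) mod 11.
11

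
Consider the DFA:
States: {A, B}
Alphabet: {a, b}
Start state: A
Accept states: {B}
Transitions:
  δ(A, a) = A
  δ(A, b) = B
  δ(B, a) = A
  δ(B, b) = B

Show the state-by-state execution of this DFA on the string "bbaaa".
read 'b': A → B
  read 'b': B → B
  read 'a': B → A
  read 'a': A → A
  read 'a': A → A
A -> B -> B -> A -> A -> A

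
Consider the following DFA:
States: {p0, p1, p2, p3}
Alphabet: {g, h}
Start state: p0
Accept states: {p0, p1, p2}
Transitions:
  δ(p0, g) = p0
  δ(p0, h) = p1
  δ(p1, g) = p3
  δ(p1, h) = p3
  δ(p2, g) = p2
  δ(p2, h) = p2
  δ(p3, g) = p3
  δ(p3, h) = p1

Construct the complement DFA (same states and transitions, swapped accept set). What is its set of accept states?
Complement accept states = All states \ Original accept states
= {p0, p1, p2, p3} \ {p0, p1, p2}
{p3}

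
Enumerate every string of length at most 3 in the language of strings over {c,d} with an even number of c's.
ε, d, cc, dd, ccd, cdc, dcc, ddd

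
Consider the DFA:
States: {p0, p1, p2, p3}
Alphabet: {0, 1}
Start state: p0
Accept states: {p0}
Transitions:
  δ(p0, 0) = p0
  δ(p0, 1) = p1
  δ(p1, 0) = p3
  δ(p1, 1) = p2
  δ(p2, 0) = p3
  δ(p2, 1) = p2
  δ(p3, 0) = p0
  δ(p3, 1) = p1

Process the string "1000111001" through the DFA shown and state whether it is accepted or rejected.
Processing string "1000111001":
  p0 --1--> p1
  p1 --0--> p3
  p3 --0--> p0
  p0 --0--> p0
  p0 --1--> p1
  p1 --1--> p2
  p2 --1--> p2
  p2 --0--> p3
  p3 --0--> p0
  p0 --1--> p1
Final state: p1
Accept states: {p0}
No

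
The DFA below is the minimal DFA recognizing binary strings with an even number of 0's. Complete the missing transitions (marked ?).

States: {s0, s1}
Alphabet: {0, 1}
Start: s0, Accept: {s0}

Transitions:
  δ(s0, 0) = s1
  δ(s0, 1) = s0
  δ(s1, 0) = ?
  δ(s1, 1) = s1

From the language and accept set, identify what each state tracks — s0: even number of 0's so far; s1: odd number of 0's so far.
Each missing δ(q, a) is the state matching the new tracked value after reading a.
δ(s1, 0) = s0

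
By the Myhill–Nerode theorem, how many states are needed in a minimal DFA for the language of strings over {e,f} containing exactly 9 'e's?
By Myhill–Nerode, count the distinguishable equivalence classes: 11 classes — having seen 0, 1, …, 9, or >9 copies of 'e'; the count-9 class is the only accepting one and >9 is dead.
11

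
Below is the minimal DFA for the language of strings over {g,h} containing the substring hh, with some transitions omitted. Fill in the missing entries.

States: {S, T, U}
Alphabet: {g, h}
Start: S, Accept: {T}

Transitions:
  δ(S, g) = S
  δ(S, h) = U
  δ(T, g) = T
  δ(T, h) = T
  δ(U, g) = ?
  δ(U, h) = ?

From the language and accept set, identify what each state tracks — S: no progress toward hh; T: substring hh seen; U: one trailing h.
Each missing δ(q, a) is the state matching the new tracked value after reading a.
δ(U, g) = S; δ(U, h) = T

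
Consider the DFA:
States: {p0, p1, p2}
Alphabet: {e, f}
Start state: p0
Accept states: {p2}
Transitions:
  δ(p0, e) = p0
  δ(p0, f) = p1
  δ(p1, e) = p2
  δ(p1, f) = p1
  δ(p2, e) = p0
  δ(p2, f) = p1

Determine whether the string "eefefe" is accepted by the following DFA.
Processing string "eefefe":
  p0 --e--> p0
  p0 --e--> p0
  p0 --f--> p1
  p1 --e--> p2
  p2 --f--> p1
  p1 --e--> p2
Final state: p2
Accept states: {p2}
Yes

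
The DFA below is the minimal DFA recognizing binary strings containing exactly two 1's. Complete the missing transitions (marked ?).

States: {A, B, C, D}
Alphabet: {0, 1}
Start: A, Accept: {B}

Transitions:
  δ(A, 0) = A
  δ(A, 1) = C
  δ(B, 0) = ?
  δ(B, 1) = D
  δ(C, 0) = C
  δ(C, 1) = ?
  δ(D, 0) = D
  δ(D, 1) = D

From the language and accept set, identify what each state tracks — A: zero 1's; B: two 1's; C: one 1; D: ≥ three 1's (dead).
Each missing δ(q, a) is the state matching the new tracked value after reading a.
δ(B, 0) = B; δ(C, 1) = B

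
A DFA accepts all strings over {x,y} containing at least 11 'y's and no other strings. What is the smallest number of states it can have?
By Myhill–Nerode, count the distinguishable equivalence classes: 12 classes — having seen 0, 1, …, 10, or ≥11 copies of 'y'; any two classes i < j (j ≤ 11) are distinguished by the string y^(11−j), which takes class j to 11 copies (accepted) but leaves class i below 11 (rejected).
12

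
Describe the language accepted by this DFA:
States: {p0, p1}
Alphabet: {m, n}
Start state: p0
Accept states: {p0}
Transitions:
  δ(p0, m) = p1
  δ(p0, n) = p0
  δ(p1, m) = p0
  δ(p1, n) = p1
Testing a few strings:
  'mm' → accept
  'mmn' → accept
  'nm' → reject
  'nn' → accept
State roles: p0=even number of m's so far; p1=odd number of m's so far
All strings over {m,n} with an even number of m's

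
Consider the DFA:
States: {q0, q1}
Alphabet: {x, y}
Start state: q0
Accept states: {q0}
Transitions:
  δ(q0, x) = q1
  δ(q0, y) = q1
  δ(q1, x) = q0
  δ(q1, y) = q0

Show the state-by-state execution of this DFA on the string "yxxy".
read 'y': q0 → q1
  read 'x': q1 → q0
  read 'x': q0 → q1
  read 'y': q1 → q0
q0 -> q1 -> q0 -> q1 -> q0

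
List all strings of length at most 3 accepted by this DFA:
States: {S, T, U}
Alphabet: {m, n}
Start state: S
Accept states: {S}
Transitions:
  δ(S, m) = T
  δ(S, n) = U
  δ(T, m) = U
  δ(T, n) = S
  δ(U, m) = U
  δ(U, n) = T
ε, mn, nnn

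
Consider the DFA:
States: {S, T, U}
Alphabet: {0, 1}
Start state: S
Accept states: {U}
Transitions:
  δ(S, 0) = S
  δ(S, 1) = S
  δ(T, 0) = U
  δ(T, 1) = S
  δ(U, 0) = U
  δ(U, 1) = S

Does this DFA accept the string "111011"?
Processing string "111011":
  S --1--> S
  S --1--> S
  S --1--> S
  S --0--> S
  S --1--> S
  S --1--> S
Final state: S
Accept states: {U}
No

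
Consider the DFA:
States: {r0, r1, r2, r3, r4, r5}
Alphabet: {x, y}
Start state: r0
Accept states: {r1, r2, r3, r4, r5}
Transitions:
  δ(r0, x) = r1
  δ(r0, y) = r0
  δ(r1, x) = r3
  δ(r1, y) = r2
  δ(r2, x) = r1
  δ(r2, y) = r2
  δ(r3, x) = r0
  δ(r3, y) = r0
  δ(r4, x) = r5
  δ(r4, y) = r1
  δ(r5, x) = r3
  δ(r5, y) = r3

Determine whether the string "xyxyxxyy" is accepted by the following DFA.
Processing string "xyxyxxyy":
  r0 --x--> r1
  r1 --y--> r2
  r2 --x--> r1
  r1 --y--> r2
  r2 --x--> r1
  r1 --x--> r3
  r3 --y--> r0
  r0 --y--> r0
Final state: r0
Accept states: {r1, r2, r3, r4, r5}
No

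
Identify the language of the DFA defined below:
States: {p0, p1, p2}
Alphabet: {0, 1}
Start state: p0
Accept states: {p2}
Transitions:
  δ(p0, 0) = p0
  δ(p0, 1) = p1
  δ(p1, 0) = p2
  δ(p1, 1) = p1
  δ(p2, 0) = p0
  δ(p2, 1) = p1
Testing a few strings:
  '10' → accept
  '0' → reject
  '000' → reject
  '0111' → reject
State roles: p0=no suffix match; p1=one trailing 1; p2=suffix is 10
All binary strings ending with 10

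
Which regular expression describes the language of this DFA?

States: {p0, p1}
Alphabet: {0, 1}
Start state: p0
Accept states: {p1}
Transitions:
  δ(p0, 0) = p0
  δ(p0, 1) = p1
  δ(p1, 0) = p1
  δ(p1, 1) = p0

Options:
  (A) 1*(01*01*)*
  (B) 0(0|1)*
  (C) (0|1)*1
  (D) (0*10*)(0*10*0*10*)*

Check each option against the DFA on short strings; one disagreement eliminates an option:
  (A) 1*(01*01*)*: on ε the DFA stays in p0 and rejects (p0 ∉ Accept), but the regex matches it → eliminate
  (B) 0(0|1)*: on '0' the DFA goes p0 → p0 and rejects (p0 ∉ Accept), but the regex matches it → eliminate
  (C) (0|1)*1: on '10' the DFA goes p0 → p1 → p1 and accepts (p1 ∈ Accept), but the regex does not match it → eliminate
  (D) (0*10*)(0*10*0*10*)*: agrees with the DFA on every string of length ≤ 6
Only (D) is consistent with the DFA.
(D) (0*10*)(0*10*0*10*)*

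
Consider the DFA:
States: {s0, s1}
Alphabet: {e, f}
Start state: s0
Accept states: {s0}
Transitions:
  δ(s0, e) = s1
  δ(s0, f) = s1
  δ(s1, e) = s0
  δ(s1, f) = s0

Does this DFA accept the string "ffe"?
Processing string "ffe":
  s0 --f--> s1
  s1 --f--> s0
  s0 --e--> s1
Final state: s1
Accept states: {s0}
No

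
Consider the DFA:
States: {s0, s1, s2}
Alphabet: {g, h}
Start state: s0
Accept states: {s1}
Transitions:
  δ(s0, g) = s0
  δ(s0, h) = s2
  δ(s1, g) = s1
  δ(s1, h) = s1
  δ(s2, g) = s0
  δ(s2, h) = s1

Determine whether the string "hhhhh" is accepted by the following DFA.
Processing string "hhhhh":
  s0 --h--> s2
  s2 --h--> s1
  s1 --h--> s1
  s1 --h--> s1
  s1 --h--> s1
Final state: s1
Accept states: {s1}
Yes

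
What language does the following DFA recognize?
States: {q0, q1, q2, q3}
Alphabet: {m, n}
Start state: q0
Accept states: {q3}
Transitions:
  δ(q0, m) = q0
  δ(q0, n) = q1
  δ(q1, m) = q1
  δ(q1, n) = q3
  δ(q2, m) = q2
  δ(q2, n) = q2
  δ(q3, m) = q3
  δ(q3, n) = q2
Testing a few strings:
  'nnmn' → reject
  'mmnm' → reject
  'nnm' → accept
  'nnn' → reject
State roles: q0=zero n's; q1=one n; q2=≥ three n's (dead); q3=two n's
All strings over {m,n} containing exactly two n's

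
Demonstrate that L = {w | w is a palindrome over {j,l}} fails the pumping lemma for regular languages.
Assume L is regular with pumping length p. Idea: pumping the leading j-block breaks the symmetry.
Choose s = j^p l j^p (a palindrome of length 2p+1 ≥ p). By the pumping lemma, s = xyz with |xy| ≤ p, |y| > 0, so y = j^k with k > 0 (xy lies entirely in the first j^p). Then xy²z = j^(p+k) l j^p, which is not a palindrome since p+k ≠ p.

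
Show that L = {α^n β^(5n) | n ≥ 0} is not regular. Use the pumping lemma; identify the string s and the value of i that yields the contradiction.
Assume L is regular with pumping length p. Idea: pumping the α-block breaks the 1:5 ratio.
Choose s = α^p β^(5p) (length 6p ≥ p). By the pumping lemma, s = xyz with |xy| ≤ p, |y| > 0, so y = α^k with k ≥ 1. Then xy²z = α^(p+k) β^(5p). For this to be in L we would need 5p = 5(p+k), i.e. 5k = 0, contradicting k ≥ 1. So xy²z ∉ L.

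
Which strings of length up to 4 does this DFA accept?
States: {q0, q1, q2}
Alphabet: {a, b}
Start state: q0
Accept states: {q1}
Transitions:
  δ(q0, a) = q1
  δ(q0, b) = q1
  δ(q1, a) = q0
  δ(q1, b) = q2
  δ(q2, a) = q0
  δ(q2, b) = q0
a, b, aaa, aab, baa, bab, abaa, abab, abba, abbb, bbaa, bbab, bbba, bbbb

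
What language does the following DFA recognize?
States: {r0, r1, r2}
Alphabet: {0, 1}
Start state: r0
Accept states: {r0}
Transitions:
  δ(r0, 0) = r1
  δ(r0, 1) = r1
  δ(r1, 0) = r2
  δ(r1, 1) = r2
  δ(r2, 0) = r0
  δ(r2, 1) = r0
Testing a few strings:
  '1' → reject
  '111' → accept
  '101' → accept
  '011' → accept
State roles: r0=length ≡ 0 (mod 3); r1=length ≡ 1 (mod 3); r2=length ≡ 2 (mod 3)
All binary strings whose length is a multiple of 3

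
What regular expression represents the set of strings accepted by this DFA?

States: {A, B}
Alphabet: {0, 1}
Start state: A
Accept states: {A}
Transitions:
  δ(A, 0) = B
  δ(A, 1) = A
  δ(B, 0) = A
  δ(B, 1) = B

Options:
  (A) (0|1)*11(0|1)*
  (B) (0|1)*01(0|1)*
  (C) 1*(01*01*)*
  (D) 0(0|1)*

Check each option against the DFA on short strings; one disagreement eliminates an option:
  (A) (0|1)*11(0|1)*: on ε the DFA stays in A and accepts (A ∈ Accept), but the regex does not match it → eliminate
  (B) (0|1)*01(0|1)*: on ε the DFA stays in A and accepts (A ∈ Accept), but the regex does not match it → eliminate
  (C) 1*(01*01*)*: agrees with the DFA on every string of length ≤ 6
  (D) 0(0|1)*: on ε the DFA stays in A and accepts (A ∈ Accept), but the regex does not match it → eliminate
Only (C) is consistent with the DFA.
(C) 1*(01*01*)*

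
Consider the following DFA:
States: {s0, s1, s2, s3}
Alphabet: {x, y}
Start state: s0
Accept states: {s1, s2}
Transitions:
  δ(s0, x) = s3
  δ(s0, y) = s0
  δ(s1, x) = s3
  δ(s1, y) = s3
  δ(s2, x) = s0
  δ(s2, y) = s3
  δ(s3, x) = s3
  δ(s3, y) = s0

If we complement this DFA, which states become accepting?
Complement accept states = All states \ Original accept states
= {s0, s1, s2, s3} \ {s1, s2}
{s0, s3}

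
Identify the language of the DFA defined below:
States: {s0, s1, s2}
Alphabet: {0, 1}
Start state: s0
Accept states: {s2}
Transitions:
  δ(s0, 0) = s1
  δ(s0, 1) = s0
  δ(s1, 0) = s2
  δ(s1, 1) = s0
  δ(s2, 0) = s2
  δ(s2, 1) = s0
Testing a few strings:
  '0' → reject
  '001' → reject
  '01' → reject
  '101' → reject
State roles: s0=last symbol not 0; s1=one trailing 0; s2=two trailing 0's
All binary strings ending with 00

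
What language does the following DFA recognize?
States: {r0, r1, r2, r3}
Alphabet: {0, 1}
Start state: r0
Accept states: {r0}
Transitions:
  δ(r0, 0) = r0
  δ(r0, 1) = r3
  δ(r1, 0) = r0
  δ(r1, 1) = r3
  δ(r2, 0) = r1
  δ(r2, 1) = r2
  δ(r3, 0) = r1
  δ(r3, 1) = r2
Testing a few strings:
  '0' → accept
  '1' → reject
  '0001' → reject
  '000' → accept
State roles: r0=value ≡ 0 (mod 4); r1=value ≡ 2 (mod 4); r2=value ≡ 3 (mod 4); r3=value ≡ 1 (mod 4)
All binary strings representing a multiple of 4 (read in base 2; leading zeros allowed and ε counts as 0)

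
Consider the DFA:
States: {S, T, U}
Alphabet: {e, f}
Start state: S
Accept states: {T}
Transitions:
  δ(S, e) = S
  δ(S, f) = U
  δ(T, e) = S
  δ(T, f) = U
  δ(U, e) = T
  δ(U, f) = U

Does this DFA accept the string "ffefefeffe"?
Processing string "ffefefeffe":
  S --f--> U
  U --f--> U
  U --e--> T
  T --f--> U
  U --e--> T
  T --f--> U
  U --e--> T
  T --f--> U
  U --f--> U
  U --e--> T
Final state: T
Accept states: {T}
Yes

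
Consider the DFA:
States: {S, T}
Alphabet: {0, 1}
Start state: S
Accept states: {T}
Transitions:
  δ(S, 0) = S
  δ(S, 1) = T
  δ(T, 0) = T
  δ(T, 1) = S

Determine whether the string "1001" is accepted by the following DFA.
Processing string "1001":
  S --1--> T
  T --0--> T
  T --0--> T
  T --1--> S
Final state: S
Accept states: {T}
No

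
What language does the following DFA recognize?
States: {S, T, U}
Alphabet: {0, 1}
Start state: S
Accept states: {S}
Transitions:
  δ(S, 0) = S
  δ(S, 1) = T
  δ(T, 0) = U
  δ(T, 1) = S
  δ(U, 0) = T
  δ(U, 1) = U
Testing a few strings:
  '100' → reject
  '01' → reject
  '0011' → accept
  '101' → reject
State roles: S=value ≡ 0 (mod 3); T=value ≡ 1 (mod 3); U=value ≡ 2 (mod 3)
All binary strings representing a multiple of 3 (read in base 2; leading zeros allowed and ε counts as 0)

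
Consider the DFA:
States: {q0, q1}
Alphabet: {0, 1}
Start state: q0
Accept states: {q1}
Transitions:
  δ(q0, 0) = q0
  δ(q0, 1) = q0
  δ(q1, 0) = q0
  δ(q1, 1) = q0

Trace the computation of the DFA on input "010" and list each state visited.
read '0': q0 → q0
  read '1': q0 → q0
  read '0': q0 → q0
q0 -> q0 -> q0 -> q0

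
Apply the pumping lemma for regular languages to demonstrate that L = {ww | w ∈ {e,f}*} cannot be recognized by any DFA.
Assume L is regular with pumping length p. Idea: pumping the leading e-block breaks the equality of the two halves.
Choose s = e^p f e^p f ∈ L (with w = e^p f). |s| = 2p+2 ≥ p. By the pumping lemma, s = xyz with |xy| ≤ p, |y| > 0, so y = e^k with k ≥ 1, in the first e-block. Then xy²z = e^(p+k) f e^p f, of length 2p+2+k. If k is odd this length is odd, so it cannot be of the form ww. If k is even, each half has length p+1+k/2 ≤ p+k, so the first half lies entirely inside the leading e-block and contains no f, while the second half ends in f; the halves differ. Either way xy²z ∉ L.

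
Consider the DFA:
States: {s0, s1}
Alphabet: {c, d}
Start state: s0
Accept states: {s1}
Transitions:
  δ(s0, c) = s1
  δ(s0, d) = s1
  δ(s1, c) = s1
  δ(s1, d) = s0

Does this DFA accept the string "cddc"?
Processing string "cddc":
  s0 --c--> s1
  s1 --d--> s0
  s0 --d--> s1
  s1 --c--> s1
Final state: s1
Accept states: {s1}
Yes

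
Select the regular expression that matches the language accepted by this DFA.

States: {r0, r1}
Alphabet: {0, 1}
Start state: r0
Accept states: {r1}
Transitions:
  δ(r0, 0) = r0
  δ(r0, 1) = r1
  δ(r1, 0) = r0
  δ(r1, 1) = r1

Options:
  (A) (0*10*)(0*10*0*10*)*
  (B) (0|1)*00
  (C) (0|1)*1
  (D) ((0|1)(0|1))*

Check each option against the DFA on short strings; one disagreement eliminates an option:
  (A) (0*10*)(0*10*0*10*)*: on '10' the DFA goes r0 → r1 → r0 and rejects (r0 ∉ Accept), but the regex matches it → eliminate
  (B) (0|1)*00: on '1' the DFA goes r0 → r1 and accepts (r1 ∈ Accept), but the regex does not match it → eliminate
  (C) (0|1)*1: agrees with the DFA on every string of length ≤ 6
  (D) ((0|1)(0|1))*: on ε the DFA stays in r0 and rejects (r0 ∉ Accept), but the regex matches it → eliminate
Only (C) is consistent with the DFA.
(C) (0|1)*1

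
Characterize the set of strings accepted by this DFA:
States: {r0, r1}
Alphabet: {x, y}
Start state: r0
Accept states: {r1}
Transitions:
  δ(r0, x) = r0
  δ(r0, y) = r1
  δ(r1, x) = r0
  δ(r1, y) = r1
Testing a few strings:
  'yxx' → reject
  'yx' → reject
  'y' → accept
  'x' → reject
State roles: r0=last symbol not y; r1=last symbol is y
All strings over {x,y} ending with y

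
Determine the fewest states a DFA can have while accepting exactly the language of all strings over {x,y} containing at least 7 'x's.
By Myhill–Nerode, count the distinguishable equivalence classes: 8 classes — having seen 0, 1, …, 6, or ≥7 copies of 'x'; any two classes i < j (j ≤ 7) are distinguished by the string x^(7−j), which takes class j to 7 copies (accepted) but leaves class i below 7 (rejected).
8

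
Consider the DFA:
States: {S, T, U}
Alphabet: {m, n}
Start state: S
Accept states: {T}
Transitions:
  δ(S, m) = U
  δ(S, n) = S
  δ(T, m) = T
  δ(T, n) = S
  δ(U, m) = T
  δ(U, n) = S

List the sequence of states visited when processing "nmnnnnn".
read 'n': S → S
  read 'm': S → U
  read 'n': U → S
  read 'n': S → S
  read 'n': S → S
  read 'n': S → S
  read 'n': S → S
S -> S -> U -> S -> S -> S -> S -> S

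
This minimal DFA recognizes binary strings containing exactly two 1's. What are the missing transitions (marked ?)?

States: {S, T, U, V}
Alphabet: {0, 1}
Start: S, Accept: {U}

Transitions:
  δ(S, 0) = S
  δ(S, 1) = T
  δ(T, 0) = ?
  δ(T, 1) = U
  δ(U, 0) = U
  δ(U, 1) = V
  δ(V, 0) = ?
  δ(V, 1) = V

From the language and accept set, identify what each state tracks — S: zero 1's; T: one 1; U: two 1's; V: ≥ three 1's (dead).
Each missing δ(q, a) is the state matching the new tracked value after reading a.
δ(T, 0) = T; δ(V, 0) = V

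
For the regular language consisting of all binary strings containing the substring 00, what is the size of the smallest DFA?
By Myhill–Nerode, count the distinguishable equivalence classes: 3 classes — one per longest suffix of the input that is a prefix of '00' (lengths 0 through 1), plus an absorbing 'already seen 00' class.
3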